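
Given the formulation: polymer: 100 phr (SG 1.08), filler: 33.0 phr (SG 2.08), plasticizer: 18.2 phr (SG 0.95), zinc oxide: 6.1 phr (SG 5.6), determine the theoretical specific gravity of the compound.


Sum of weights = 157.3
Volume contributions:
  polymer: 100/1.08 = 92.5926
  filler: 33.0/2.08 = 15.8654
  plasticizer: 18.2/0.95 = 19.1579
  zinc oxide: 6.1/5.6 = 1.0893
Sum of volumes = 128.7052
SG = 157.3 / 128.7052 = 1.222

SG = 1.222


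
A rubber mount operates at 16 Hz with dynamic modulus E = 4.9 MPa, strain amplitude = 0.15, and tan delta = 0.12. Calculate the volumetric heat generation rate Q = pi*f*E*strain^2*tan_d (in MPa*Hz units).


Q = pi * f * E * strain^2 * tan_d
= pi * 16 * 4.9 * 0.15^2 * 0.12
= pi * 16 * 4.9 * 0.0225 * 0.12
= 0.6650

Q = 0.6650


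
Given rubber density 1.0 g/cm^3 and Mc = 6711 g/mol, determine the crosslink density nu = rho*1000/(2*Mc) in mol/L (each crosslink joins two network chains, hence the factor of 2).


nu = rho * 1000 / (2 * Mc)
nu = 1.0 * 1000 / (2 * 6711)
nu = 1000.0 / 13422
nu = 0.0745 mol/L

0.0745 mol/L


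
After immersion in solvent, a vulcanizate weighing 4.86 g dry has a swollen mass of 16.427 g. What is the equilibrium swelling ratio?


Q = W_swollen / W_dry
Q = 16.427 / 4.86
Q = 3.38

Q = 3.38


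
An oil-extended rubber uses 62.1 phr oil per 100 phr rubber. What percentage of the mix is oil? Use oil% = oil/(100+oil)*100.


Oil % = oil / (100 + oil) * 100
= 62.1 / (100 + 62.1) * 100
= 62.1 / 162.1 * 100
= 38.31%

38.31%


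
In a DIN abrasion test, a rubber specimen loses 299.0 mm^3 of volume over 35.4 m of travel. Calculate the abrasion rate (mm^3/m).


Rate = volume_loss / distance
= 299.0 / 35.4
= 8.446 mm^3/m

8.446 mm^3/m


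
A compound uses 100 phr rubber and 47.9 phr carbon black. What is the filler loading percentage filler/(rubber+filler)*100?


Filler % = filler / (rubber + filler) * 100
= 47.9 / (100 + 47.9) * 100
= 47.9 / 147.9 * 100
= 32.39%

32.39%


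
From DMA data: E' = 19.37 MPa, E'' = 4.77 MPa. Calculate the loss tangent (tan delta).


tan delta = E'' / E'
= 4.77 / 19.37
= 0.2463

tan delta = 0.2463


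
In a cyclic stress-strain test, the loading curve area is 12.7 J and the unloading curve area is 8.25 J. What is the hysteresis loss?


Hysteresis loss = loading - unloading
= 12.7 - 8.25
= 4.45 J

4.45 J


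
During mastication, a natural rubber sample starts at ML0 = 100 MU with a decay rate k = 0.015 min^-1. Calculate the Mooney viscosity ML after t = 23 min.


ML = ML0 * exp(-k * t)
ML = 100 * exp(-0.015 * 23)
ML = 100 * 0.7082
ML = 70.82 MU

70.82 MU


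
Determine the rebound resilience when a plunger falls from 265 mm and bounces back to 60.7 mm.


Resilience = h_rebound / h_drop * 100
= 60.7 / 265 * 100
= 22.9%

22.9%


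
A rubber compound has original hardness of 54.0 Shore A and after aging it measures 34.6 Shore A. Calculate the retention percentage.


Retention = aged / original * 100
= 34.6 / 54.0 * 100
= 64.1%

64.1%


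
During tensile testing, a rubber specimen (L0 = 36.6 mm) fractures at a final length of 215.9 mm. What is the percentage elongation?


Elongation = (Lf - L0) / L0 * 100
= (215.9 - 36.6) / 36.6 * 100
= 179.3 / 36.6 * 100
= 489.9%

489.9%


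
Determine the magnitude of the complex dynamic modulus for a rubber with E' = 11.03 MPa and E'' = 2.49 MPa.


|E*| = sqrt(E'^2 + E''^2)
= sqrt(11.03^2 + 2.49^2)
= sqrt(121.6609 + 6.2001)
= 11.308 MPa

11.308 MPa


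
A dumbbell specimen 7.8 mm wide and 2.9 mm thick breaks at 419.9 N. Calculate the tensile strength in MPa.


Area = width * thickness = 7.8 * 2.9 = 22.62 mm^2
TS = force / area = 419.9 / 22.62 = 18.56 MPa

18.56 MPa


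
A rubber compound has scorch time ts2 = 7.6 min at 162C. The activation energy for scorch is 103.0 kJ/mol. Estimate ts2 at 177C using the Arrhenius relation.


Convert temperatures: T1 = 162 + 273.15 = 435.15 K, T2 = 177 + 273.15 = 450.15 K
ts2_new = 7.6 * exp(103000 / 8.314 * (1/450.15 - 1/435.15))
1/T2 - 1/T1 = -7.6576e-05
ts2_new = 2.94 min

2.94 min


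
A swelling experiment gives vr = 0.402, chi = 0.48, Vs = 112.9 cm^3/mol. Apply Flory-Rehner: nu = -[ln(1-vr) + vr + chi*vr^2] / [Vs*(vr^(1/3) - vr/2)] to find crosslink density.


ln(1 - vr) = ln(1 - 0.402) = -0.5142
Numerator = -((-0.5142) + 0.402 + 0.48 * 0.402^2) = 0.0346
Denominator = 112.9 * (0.402^(1/3) - 0.402/2) = 60.6309
nu = 0.0346 / 60.6309 = 5.7058e-04 mol/cm^3

5.7058e-04 mol/cm^3


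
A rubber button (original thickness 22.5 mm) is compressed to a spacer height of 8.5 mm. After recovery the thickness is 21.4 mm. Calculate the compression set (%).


CS = (t0 - recovered) / (t0 - ts) * 100
= (22.5 - 21.4) / (22.5 - 8.5) * 100
= 1.1 / 14.0 * 100
= 7.9%

7.9%


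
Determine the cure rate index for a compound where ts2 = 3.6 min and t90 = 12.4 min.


CRI = 100 / (t90 - ts2)
= 100 / (12.4 - 3.6)
= 100 / 8.8
= 11.36 min^-1

11.36 min^-1


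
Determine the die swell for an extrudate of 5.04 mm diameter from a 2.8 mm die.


Die swell ratio = D_extrudate / D_die
= 5.04 / 2.8
= 1.8

Die swell = 1.8


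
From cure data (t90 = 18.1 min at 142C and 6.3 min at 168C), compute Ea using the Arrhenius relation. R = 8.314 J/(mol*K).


T1 = 415.15 K, T2 = 441.15 K
1/T1 - 1/T2 = 1.4197e-04
ln(t1/t2) = ln(18.1/6.3) = 1.0554
Ea = 8.314 * 1.0554 / 1.4197e-04 = 61805.8489 J/mol
Ea = 61.81 kJ/mol

61.81 kJ/mol


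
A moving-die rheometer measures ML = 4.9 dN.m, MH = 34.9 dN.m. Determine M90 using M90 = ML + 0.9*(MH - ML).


M90 = ML + 0.9 * (MH - ML)
M90 = 4.9 + 0.9 * (34.9 - 4.9)
M90 = 4.9 + 0.9 * 30.0
M90 = 31.9 dN.m

31.9 dN.m


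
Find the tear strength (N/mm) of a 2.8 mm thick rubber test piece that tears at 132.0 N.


Tear strength = force / thickness
= 132.0 / 2.8
= 47.14 N/mm

47.14 N/mm


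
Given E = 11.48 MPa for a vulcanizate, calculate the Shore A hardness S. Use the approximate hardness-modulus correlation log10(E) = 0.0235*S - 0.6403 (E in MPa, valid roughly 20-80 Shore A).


log10(E) = 0.0235*S - 0.6403  =>  S = (log10(E) + 0.6403) / 0.0235
log10(11.48) = 1.059942
S = (1.059942 + 0.6403) / 0.0235 = 1.700242 / 0.0235
S = 72.4

Shore A = 72.4


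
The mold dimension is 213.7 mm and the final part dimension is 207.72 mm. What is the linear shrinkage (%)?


Shrinkage = (mold - part) / mold * 100
= (213.7 - 207.72) / 213.7 * 100
= 5.98 / 213.7 * 100
= 2.8%

2.8%


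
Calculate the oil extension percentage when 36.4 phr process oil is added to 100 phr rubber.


Oil % = oil / (100 + oil) * 100
= 36.4 / (100 + 36.4) * 100
= 36.4 / 136.4 * 100
= 26.69%

26.69%


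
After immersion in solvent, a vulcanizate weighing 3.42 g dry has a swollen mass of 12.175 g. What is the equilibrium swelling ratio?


Q = W_swollen / W_dry
Q = 12.175 / 3.42
Q = 3.56

Q = 3.56


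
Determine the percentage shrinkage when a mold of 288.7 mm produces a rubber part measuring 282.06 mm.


Shrinkage = (mold - part) / mold * 100
= (288.7 - 282.06) / 288.7 * 100
= 6.64 / 288.7 * 100
= 2.3%

2.3%


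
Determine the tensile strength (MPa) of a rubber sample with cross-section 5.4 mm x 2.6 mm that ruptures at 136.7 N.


Area = width * thickness = 5.4 * 2.6 = 14.04 mm^2
TS = force / area = 136.7 / 14.04 = 9.74 MPa

9.74 MPa


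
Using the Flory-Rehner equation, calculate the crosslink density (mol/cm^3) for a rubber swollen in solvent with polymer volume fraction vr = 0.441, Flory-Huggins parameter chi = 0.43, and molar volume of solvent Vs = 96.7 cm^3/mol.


ln(1 - vr) = ln(1 - 0.441) = -0.5816
Numerator = -((-0.5816) + 0.441 + 0.43 * 0.441^2) = 0.0570
Denominator = 96.7 * (0.441^(1/3) - 0.441/2) = 52.2824
nu = 0.0570 / 52.2824 = 0.0011 mol/cm^3

0.0011 mol/cm^3


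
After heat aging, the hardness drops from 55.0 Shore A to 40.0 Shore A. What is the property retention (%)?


Retention = aged / original * 100
= 40.0 / 55.0 * 100
= 72.7%

72.7%


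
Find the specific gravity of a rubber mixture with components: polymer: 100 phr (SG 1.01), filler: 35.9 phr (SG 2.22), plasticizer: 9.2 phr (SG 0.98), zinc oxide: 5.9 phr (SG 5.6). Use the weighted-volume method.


Sum of weights = 151.0
Volume contributions:
  polymer: 100/1.01 = 99.0099
  filler: 35.9/2.22 = 16.1712
  plasticizer: 9.2/0.98 = 9.3878
  zinc oxide: 5.9/5.6 = 1.0536
Sum of volumes = 125.6224
SG = 151.0 / 125.6224 = 1.202

SG = 1.202


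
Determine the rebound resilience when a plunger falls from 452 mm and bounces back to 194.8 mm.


Resilience = h_rebound / h_drop * 100
= 194.8 / 452 * 100
= 43.1%

43.1%


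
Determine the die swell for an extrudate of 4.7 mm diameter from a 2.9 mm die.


Die swell ratio = D_extrudate / D_die
= 4.7 / 2.9
= 1.621

Die swell = 1.621


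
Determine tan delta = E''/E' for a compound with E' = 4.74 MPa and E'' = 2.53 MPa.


tan delta = E'' / E'
= 2.53 / 4.74
= 0.5338

tan delta = 0.5338


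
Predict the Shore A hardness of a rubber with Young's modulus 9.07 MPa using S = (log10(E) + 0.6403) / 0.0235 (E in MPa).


log10(E) = 0.0235*S - 0.6403  =>  S = (log10(E) + 0.6403) / 0.0235
log10(9.07) = 0.957607
S = (0.957607 + 0.6403) / 0.0235 = 1.597907 / 0.0235
S = 68.0

Shore A = 68.0


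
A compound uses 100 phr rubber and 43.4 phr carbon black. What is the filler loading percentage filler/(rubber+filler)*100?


Filler % = filler / (rubber + filler) * 100
= 43.4 / (100 + 43.4) * 100
= 43.4 / 143.4 * 100
= 30.26%

30.26%


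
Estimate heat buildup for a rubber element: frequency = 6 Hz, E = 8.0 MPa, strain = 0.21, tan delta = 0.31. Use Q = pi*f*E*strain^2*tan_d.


Q = pi * f * E * strain^2 * tan_d
= pi * 6 * 8.0 * 0.21^2 * 0.31
= pi * 6 * 8.0 * 0.0441 * 0.31
= 2.0615

Q = 2.0615


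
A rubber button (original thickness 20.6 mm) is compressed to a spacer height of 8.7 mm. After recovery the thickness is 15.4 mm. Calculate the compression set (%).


CS = (t0 - recovered) / (t0 - ts) * 100
= (20.6 - 15.4) / (20.6 - 8.7) * 100
= 5.2 / 11.9 * 100
= 43.7%

43.7%


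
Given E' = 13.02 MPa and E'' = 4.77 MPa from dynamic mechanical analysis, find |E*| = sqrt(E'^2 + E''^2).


|E*| = sqrt(E'^2 + E''^2)
= sqrt(13.02^2 + 4.77^2)
= sqrt(169.5204 + 22.7529)
= 13.866 MPa

13.866 MPa


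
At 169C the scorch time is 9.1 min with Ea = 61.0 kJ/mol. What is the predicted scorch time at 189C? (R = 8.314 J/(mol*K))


Convert temperatures: T1 = 169 + 273.15 = 442.15 K, T2 = 189 + 273.15 = 462.15 K
ts2_new = 9.1 * exp(61000 / 8.314 * (1/462.15 - 1/442.15))
1/T2 - 1/T1 = -9.7876e-05
ts2_new = 4.44 min

4.44 min


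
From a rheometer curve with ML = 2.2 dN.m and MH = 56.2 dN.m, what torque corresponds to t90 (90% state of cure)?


M90 = ML + 0.9 * (MH - ML)
M90 = 2.2 + 0.9 * (56.2 - 2.2)
M90 = 2.2 + 0.9 * 54.0
M90 = 50.8 dN.m

50.8 dN.m


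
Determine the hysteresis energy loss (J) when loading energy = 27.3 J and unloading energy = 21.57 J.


Hysteresis loss = loading - unloading
= 27.3 - 21.57
= 5.73 J

5.73 J


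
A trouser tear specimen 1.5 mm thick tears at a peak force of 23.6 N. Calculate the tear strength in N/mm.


Tear strength = force / thickness
= 23.6 / 1.5
= 15.73 N/mm

15.73 N/mm


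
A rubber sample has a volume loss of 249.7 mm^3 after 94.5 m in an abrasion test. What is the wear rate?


Rate = volume_loss / distance
= 249.7 / 94.5
= 2.642 mm^3/m

2.642 mm^3/m


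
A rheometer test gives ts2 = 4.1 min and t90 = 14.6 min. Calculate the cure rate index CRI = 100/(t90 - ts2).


CRI = 100 / (t90 - ts2)
= 100 / (14.6 - 4.1)
= 100 / 10.5
= 9.52 min^-1

9.52 min^-1


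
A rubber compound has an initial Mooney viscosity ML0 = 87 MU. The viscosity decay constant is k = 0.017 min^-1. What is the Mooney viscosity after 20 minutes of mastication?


ML = ML0 * exp(-k * t)
ML = 87 * exp(-0.017 * 20)
ML = 87 * 0.7118
ML = 61.92 MU

61.92 MU


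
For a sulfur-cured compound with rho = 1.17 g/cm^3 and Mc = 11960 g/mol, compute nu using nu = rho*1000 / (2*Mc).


nu = rho * 1000 / (2 * Mc)
nu = 1.17 * 1000 / (2 * 11960)
nu = 1170.0 / 23920
nu = 0.0489 mol/L

0.0489 mol/L


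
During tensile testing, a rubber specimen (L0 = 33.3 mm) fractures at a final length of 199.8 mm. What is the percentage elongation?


Elongation = (Lf - L0) / L0 * 100
= (199.8 - 33.3) / 33.3 * 100
= 166.5 / 33.3 * 100
= 500.0%

500.0%


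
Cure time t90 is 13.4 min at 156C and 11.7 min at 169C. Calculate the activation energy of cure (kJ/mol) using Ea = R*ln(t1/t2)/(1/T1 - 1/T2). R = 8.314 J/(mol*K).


T1 = 429.15 K, T2 = 442.15 K
1/T1 - 1/T2 = 6.8512e-05
ln(t1/t2) = ln(13.4/11.7) = 0.1357
Ea = 8.314 * 0.1357 / 6.8512e-05 = 16463.2663 J/mol
Ea = 16.46 kJ/mol

16.46 kJ/mol


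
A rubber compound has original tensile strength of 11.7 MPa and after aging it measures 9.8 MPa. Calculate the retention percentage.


Retention = aged / original * 100
= 9.8 / 11.7 * 100
= 83.8%

83.8%


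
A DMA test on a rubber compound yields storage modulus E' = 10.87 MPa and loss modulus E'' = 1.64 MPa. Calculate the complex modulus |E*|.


|E*| = sqrt(E'^2 + E''^2)
= sqrt(10.87^2 + 1.64^2)
= sqrt(118.1569 + 2.6896)
= 10.993 MPa

10.993 MPa


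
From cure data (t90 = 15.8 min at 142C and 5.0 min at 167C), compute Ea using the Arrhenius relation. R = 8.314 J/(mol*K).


T1 = 415.15 K, T2 = 440.15 K
1/T1 - 1/T2 = 1.3682e-04
ln(t1/t2) = ln(15.8/5.0) = 1.1506
Ea = 8.314 * 1.1506 / 1.3682e-04 = 69918.0925 J/mol
Ea = 69.92 kJ/mol

69.92 kJ/mol


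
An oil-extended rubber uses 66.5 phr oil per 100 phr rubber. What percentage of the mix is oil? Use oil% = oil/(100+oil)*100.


Oil % = oil / (100 + oil) * 100
= 66.5 / (100 + 66.5) * 100
= 66.5 / 166.5 * 100
= 39.94%

39.94%


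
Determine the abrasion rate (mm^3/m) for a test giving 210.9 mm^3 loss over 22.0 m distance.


Rate = volume_loss / distance
= 210.9 / 22.0
= 9.586 mm^3/m

9.586 mm^3/m


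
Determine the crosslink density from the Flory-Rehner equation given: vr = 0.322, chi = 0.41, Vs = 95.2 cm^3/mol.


ln(1 - vr) = ln(1 - 0.322) = -0.3886
Numerator = -((-0.3886) + 0.322 + 0.41 * 0.322^2) = 0.0241
Denominator = 95.2 * (0.322^(1/3) - 0.322/2) = 49.9241
nu = 0.0241 / 49.9241 = 4.8268e-04 mol/cm^3

4.8268e-04 mol/cm^3


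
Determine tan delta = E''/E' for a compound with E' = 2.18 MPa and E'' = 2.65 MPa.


tan delta = E'' / E'
= 2.65 / 2.18
= 1.2156

tan delta = 1.2156


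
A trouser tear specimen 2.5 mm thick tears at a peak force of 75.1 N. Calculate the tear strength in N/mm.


Tear strength = force / thickness
= 75.1 / 2.5
= 30.04 N/mm

30.04 N/mm


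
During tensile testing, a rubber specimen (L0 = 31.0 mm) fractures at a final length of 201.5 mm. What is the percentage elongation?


Elongation = (Lf - L0) / L0 * 100
= (201.5 - 31.0) / 31.0 * 100
= 170.5 / 31.0 * 100
= 550.0%

550.0%


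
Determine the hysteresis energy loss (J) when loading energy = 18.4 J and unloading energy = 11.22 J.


Hysteresis loss = loading - unloading
= 18.4 - 11.22
= 7.18 J

7.18 J


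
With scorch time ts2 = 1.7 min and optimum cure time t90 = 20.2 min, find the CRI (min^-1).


CRI = 100 / (t90 - ts2)
= 100 / (20.2 - 1.7)
= 100 / 18.5
= 5.41 min^-1

5.41 min^-1


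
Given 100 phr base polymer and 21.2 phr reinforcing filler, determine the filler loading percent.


Filler % = filler / (rubber + filler) * 100
= 21.2 / (100 + 21.2) * 100
= 21.2 / 121.2 * 100
= 17.49%

17.49%


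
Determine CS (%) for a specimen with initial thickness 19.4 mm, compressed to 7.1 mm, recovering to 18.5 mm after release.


CS = (t0 - recovered) / (t0 - ts) * 100
= (19.4 - 18.5) / (19.4 - 7.1) * 100
= 0.9 / 12.3 * 100
= 7.3%

7.3%


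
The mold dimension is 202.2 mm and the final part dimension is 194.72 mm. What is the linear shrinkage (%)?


Shrinkage = (mold - part) / mold * 100
= (202.2 - 194.72) / 202.2 * 100
= 7.48 / 202.2 * 100
= 3.7%

3.7%


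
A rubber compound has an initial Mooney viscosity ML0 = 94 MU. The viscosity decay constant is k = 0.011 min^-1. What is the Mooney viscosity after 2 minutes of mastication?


ML = ML0 * exp(-k * t)
ML = 94 * exp(-0.011 * 2)
ML = 94 * 0.9782
ML = 91.95 MU

91.95 MU


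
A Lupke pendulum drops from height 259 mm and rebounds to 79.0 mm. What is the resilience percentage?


Resilience = h_rebound / h_drop * 100
= 79.0 / 259 * 100
= 30.5%

30.5%


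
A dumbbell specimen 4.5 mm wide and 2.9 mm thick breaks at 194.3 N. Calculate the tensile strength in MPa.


Area = width * thickness = 4.5 * 2.9 = 13.05 mm^2
TS = force / area = 194.3 / 13.05 = 14.89 MPa

14.89 MPa


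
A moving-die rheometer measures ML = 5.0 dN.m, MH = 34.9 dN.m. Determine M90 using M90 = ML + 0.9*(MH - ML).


M90 = ML + 0.9 * (MH - ML)
M90 = 5.0 + 0.9 * (34.9 - 5.0)
M90 = 5.0 + 0.9 * 29.9
M90 = 31.91 dN.m

31.91 dN.m


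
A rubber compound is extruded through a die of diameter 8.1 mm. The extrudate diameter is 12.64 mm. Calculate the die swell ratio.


Die swell ratio = D_extrudate / D_die
= 12.64 / 8.1
= 1.56

Die swell = 1.56


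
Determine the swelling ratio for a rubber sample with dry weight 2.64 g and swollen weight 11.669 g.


Q = W_swollen / W_dry
Q = 11.669 / 2.64
Q = 4.42

Q = 4.42


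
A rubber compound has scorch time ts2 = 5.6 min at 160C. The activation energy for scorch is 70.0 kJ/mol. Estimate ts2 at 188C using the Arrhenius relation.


Convert temperatures: T1 = 160 + 273.15 = 433.15 K, T2 = 188 + 273.15 = 461.15 K
ts2_new = 5.6 * exp(70000 / 8.314 * (1/461.15 - 1/433.15))
1/T2 - 1/T1 = -1.4018e-04
ts2_new = 1.72 min

1.72 min


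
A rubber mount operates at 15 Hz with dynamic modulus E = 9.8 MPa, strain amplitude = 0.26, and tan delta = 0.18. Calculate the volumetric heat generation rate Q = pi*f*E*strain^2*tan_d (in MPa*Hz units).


Q = pi * f * E * strain^2 * tan_d
= pi * 15 * 9.8 * 0.26^2 * 0.18
= pi * 15 * 9.8 * 0.0676 * 0.18
= 5.6194

Q = 5.6194


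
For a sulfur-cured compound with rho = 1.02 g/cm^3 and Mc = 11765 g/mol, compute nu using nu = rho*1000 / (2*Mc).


nu = rho * 1000 / (2 * Mc)
nu = 1.02 * 1000 / (2 * 11765)
nu = 1020.0 / 23530
nu = 0.0433 mol/L

0.0433 mol/L


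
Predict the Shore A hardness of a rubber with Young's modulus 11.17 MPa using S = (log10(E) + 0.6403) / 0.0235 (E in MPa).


log10(E) = 0.0235*S - 0.6403  =>  S = (log10(E) + 0.6403) / 0.0235
log10(11.17) = 1.048053
S = (1.048053 + 0.6403) / 0.0235 = 1.688353 / 0.0235
S = 71.8

Shore A = 71.8


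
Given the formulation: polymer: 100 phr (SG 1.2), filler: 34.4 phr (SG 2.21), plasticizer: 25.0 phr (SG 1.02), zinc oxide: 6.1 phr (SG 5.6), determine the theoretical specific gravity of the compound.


Sum of weights = 165.5
Volume contributions:
  polymer: 100/1.2 = 83.3333
  filler: 34.4/2.21 = 15.5656
  plasticizer: 25.0/1.02 = 24.5098
  zinc oxide: 6.1/5.6 = 1.0893
Sum of volumes = 124.4980
SG = 165.5 / 124.4980 = 1.329

SG = 1.329


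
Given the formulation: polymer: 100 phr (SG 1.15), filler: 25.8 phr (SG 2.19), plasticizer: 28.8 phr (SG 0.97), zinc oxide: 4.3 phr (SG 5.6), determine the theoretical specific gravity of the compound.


Sum of weights = 158.9
Volume contributions:
  polymer: 100/1.15 = 86.9565
  filler: 25.8/2.19 = 11.7808
  plasticizer: 28.8/0.97 = 29.6907
  zinc oxide: 4.3/5.6 = 0.7679
Sum of volumes = 129.1959
SG = 158.9 / 129.1959 = 1.23

SG = 1.23


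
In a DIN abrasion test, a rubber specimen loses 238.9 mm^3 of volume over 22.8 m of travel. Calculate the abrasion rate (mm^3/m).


Rate = volume_loss / distance
= 238.9 / 22.8
= 10.478 mm^3/m

10.478 mm^3/m


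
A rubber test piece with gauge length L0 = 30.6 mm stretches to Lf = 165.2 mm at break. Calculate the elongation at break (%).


Elongation = (Lf - L0) / L0 * 100
= (165.2 - 30.6) / 30.6 * 100
= 134.6 / 30.6 * 100
= 439.9%

439.9%


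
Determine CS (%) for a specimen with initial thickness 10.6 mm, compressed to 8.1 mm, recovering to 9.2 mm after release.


CS = (t0 - recovered) / (t0 - ts) * 100
= (10.6 - 9.2) / (10.6 - 8.1) * 100
= 1.4 / 2.5 * 100
= 56.0%

56.0%


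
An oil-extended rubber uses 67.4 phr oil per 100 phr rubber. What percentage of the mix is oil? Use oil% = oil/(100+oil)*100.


Oil % = oil / (100 + oil) * 100
= 67.4 / (100 + 67.4) * 100
= 67.4 / 167.4 * 100
= 40.26%

40.26%


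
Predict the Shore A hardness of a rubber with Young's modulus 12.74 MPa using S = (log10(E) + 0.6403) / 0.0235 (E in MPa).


log10(E) = 0.0235*S - 0.6403  =>  S = (log10(E) + 0.6403) / 0.0235
log10(12.74) = 1.105169
S = (1.105169 + 0.6403) / 0.0235 = 1.745469 / 0.0235
S = 74.3

Shore A = 74.3


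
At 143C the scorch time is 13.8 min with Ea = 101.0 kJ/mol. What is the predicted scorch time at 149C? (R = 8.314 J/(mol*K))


Convert temperatures: T1 = 143 + 273.15 = 416.15 K, T2 = 149 + 273.15 = 422.15 K
ts2_new = 13.8 * exp(101000 / 8.314 * (1/422.15 - 1/416.15))
1/T2 - 1/T1 = -3.4153e-05
ts2_new = 9.11 min

9.11 min


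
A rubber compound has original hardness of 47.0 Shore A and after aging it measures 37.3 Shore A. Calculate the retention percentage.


Retention = aged / original * 100
= 37.3 / 47.0 * 100
= 79.4%

79.4%


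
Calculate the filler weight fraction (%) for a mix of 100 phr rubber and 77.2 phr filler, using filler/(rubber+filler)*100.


Filler % = filler / (rubber + filler) * 100
= 77.2 / (100 + 77.2) * 100
= 77.2 / 177.2 * 100
= 43.57%

43.57%


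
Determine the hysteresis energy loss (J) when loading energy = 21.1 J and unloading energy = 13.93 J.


Hysteresis loss = loading - unloading
= 21.1 - 13.93
= 7.17 J

7.17 J


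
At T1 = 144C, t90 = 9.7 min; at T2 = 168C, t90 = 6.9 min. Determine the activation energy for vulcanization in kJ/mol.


T1 = 417.15 K, T2 = 441.15 K
1/T1 - 1/T2 = 1.3042e-04
ln(t1/t2) = ln(9.7/6.9) = 0.3406
Ea = 8.314 * 0.3406 / 1.3042e-04 = 21713.3913 J/mol
Ea = 21.71 kJ/mol

21.71 kJ/mol


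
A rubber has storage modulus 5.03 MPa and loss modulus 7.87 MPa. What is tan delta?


tan delta = E'' / E'
= 7.87 / 5.03
= 1.5646

tan delta = 1.5646


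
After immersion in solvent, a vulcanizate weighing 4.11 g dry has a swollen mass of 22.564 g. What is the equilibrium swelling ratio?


Q = W_swollen / W_dry
Q = 22.564 / 4.11
Q = 5.49

Q = 5.49


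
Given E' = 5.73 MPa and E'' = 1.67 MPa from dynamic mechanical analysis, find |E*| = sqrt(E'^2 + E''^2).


|E*| = sqrt(E'^2 + E''^2)
= sqrt(5.73^2 + 1.67^2)
= sqrt(32.8329 + 2.7889)
= 5.968 MPa

5.968 MPa


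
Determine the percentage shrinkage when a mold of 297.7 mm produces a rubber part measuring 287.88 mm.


Shrinkage = (mold - part) / mold * 100
= (297.7 - 287.88) / 297.7 * 100
= 9.82 / 297.7 * 100
= 3.3%

3.3%


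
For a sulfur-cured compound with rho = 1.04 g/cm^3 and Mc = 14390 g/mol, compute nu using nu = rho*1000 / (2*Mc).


nu = rho * 1000 / (2 * Mc)
nu = 1.04 * 1000 / (2 * 14390)
nu = 1040.0 / 28780
nu = 0.0361 mol/L

0.0361 mol/L


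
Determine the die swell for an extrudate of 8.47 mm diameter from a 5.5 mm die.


Die swell ratio = D_extrudate / D_die
= 8.47 / 5.5
= 1.54

Die swell = 1.54


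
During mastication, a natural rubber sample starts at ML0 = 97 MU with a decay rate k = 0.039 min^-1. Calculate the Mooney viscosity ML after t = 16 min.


ML = ML0 * exp(-k * t)
ML = 97 * exp(-0.039 * 16)
ML = 97 * 0.5358
ML = 51.97 MU

51.97 MU


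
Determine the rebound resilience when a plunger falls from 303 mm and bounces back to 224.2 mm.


Resilience = h_rebound / h_drop * 100
= 224.2 / 303 * 100
= 74.0%

74.0%


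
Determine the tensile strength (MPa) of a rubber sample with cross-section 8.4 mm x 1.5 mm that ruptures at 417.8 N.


Area = width * thickness = 8.4 * 1.5 = 12.6 mm^2
TS = force / area = 417.8 / 12.6 = 33.16 MPa

33.16 MPa


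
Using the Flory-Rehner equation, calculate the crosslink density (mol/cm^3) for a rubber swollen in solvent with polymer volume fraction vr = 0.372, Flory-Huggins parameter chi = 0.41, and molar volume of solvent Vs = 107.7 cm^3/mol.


ln(1 - vr) = ln(1 - 0.372) = -0.4652
Numerator = -((-0.4652) + 0.372 + 0.41 * 0.372^2) = 0.0365
Denominator = 107.7 * (0.372^(1/3) - 0.372/2) = 57.4253
nu = 0.0365 / 57.4253 = 6.3522e-04 mol/cm^3

6.3522e-04 mol/cm^3


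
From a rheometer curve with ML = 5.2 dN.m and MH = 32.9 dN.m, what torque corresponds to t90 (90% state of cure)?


M90 = ML + 0.9 * (MH - ML)
M90 = 5.2 + 0.9 * (32.9 - 5.2)
M90 = 5.2 + 0.9 * 27.7
M90 = 30.13 dN.m

30.13 dN.m


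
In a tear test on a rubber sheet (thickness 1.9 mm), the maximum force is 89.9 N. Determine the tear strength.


Tear strength = force / thickness
= 89.9 / 1.9
= 47.32 N/mm

47.32 N/mm


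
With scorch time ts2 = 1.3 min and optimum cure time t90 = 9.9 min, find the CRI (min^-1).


CRI = 100 / (t90 - ts2)
= 100 / (9.9 - 1.3)
= 100 / 8.6
= 11.63 min^-1

11.63 min^-1


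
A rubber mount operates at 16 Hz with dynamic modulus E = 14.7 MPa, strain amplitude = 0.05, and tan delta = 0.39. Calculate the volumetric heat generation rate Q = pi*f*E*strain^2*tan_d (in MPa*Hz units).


Q = pi * f * E * strain^2 * tan_d
= pi * 16 * 14.7 * 0.05^2 * 0.39
= pi * 16 * 14.7 * 0.0025 * 0.39
= 0.7204

Q = 0.7204


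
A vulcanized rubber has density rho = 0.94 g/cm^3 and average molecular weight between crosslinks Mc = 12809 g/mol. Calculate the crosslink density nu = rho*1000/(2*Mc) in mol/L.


nu = rho * 1000 / (2 * Mc)
nu = 0.94 * 1000 / (2 * 12809)
nu = 940.0 / 25618
nu = 0.0367 mol/L

0.0367 mol/L


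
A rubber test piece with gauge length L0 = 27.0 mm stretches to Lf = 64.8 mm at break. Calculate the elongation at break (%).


Elongation = (Lf - L0) / L0 * 100
= (64.8 - 27.0) / 27.0 * 100
= 37.8 / 27.0 * 100
= 140.0%

140.0%


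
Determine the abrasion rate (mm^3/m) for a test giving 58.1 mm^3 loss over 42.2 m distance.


Rate = volume_loss / distance
= 58.1 / 42.2
= 1.377 mm^3/m

1.377 mm^3/m


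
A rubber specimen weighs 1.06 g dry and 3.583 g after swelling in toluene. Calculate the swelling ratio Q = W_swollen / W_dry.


Q = W_swollen / W_dry
Q = 3.583 / 1.06
Q = 3.38

Q = 3.38


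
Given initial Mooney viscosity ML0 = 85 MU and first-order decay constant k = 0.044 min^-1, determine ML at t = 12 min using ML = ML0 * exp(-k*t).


ML = ML0 * exp(-k * t)
ML = 85 * exp(-0.044 * 12)
ML = 85 * 0.5898
ML = 50.13 MU

50.13 MU


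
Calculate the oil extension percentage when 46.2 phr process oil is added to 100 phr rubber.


Oil % = oil / (100 + oil) * 100
= 46.2 / (100 + 46.2) * 100
= 46.2 / 146.2 * 100
= 31.6%

31.6%


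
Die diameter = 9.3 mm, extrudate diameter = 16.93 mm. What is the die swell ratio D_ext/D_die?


Die swell ratio = D_extrudate / D_die
= 16.93 / 9.3
= 1.82

Die swell = 1.82


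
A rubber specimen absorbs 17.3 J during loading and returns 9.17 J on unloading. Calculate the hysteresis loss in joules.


Hysteresis loss = loading - unloading
= 17.3 - 9.17
= 8.13 J

8.13 J


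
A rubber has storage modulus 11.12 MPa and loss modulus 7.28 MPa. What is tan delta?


tan delta = E'' / E'
= 7.28 / 11.12
= 0.6547

tan delta = 0.6547


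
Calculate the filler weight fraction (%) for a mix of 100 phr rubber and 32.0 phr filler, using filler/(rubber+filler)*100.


Filler % = filler / (rubber + filler) * 100
= 32.0 / (100 + 32.0) * 100
= 32.0 / 132.0 * 100
= 24.24%

24.24%


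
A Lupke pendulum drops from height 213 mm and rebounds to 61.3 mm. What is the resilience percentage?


Resilience = h_rebound / h_drop * 100
= 61.3 / 213 * 100
= 28.8%

28.8%


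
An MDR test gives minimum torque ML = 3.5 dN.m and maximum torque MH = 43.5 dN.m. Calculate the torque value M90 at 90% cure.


M90 = ML + 0.9 * (MH - ML)
M90 = 3.5 + 0.9 * (43.5 - 3.5)
M90 = 3.5 + 0.9 * 40.0
M90 = 39.5 dN.m

39.5 dN.m


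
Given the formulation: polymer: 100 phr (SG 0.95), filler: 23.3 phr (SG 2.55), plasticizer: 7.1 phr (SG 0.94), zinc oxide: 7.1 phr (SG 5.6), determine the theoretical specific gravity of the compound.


Sum of weights = 137.5
Volume contributions:
  polymer: 100/0.95 = 105.2632
  filler: 23.3/2.55 = 9.1373
  plasticizer: 7.1/0.94 = 7.5532
  zinc oxide: 7.1/5.6 = 1.2679
Sum of volumes = 123.2215
SG = 137.5 / 123.2215 = 1.116

SG = 1.116


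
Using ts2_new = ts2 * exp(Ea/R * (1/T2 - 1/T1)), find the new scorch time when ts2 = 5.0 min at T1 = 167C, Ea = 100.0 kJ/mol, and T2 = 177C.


Convert temperatures: T1 = 167 + 273.15 = 440.15 K, T2 = 177 + 273.15 = 450.15 K
ts2_new = 5.0 * exp(100000 / 8.314 * (1/450.15 - 1/440.15))
1/T2 - 1/T1 = -5.0471e-05
ts2_new = 2.72 min

2.72 min


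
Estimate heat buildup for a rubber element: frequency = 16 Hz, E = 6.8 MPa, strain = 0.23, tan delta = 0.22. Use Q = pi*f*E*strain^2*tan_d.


Q = pi * f * E * strain^2 * tan_d
= pi * 16 * 6.8 * 0.23^2 * 0.22
= pi * 16 * 6.8 * 0.0529 * 0.22
= 3.9779

Q = 3.9779


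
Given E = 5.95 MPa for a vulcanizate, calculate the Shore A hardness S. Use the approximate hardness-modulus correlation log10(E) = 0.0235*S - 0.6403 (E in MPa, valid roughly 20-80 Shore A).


log10(E) = 0.0235*S - 0.6403  =>  S = (log10(E) + 0.6403) / 0.0235
log10(5.95) = 0.774517
S = (0.774517 + 0.6403) / 0.0235 = 1.414817 / 0.0235
S = 60.2

Shore A = 60.2


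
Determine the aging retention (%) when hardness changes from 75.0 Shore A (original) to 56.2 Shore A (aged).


Retention = aged / original * 100
= 56.2 / 75.0 * 100
= 74.9%

74.9%


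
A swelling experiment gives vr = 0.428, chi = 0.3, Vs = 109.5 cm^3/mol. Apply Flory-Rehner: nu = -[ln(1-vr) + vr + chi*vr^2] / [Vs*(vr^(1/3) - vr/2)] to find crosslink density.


ln(1 - vr) = ln(1 - 0.428) = -0.5586
Numerator = -((-0.5586) + 0.428 + 0.3 * 0.428^2) = 0.0757
Denominator = 109.5 * (0.428^(1/3) - 0.428/2) = 59.0875
nu = 0.0757 / 59.0875 = 0.0013 mol/cm^3

0.0013 mol/cm^3


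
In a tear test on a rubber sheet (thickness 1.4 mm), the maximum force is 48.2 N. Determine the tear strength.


Tear strength = force / thickness
= 48.2 / 1.4
= 34.43 N/mm

34.43 N/mm


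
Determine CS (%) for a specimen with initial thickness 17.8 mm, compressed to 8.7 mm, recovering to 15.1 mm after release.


CS = (t0 - recovered) / (t0 - ts) * 100
= (17.8 - 15.1) / (17.8 - 8.7) * 100
= 2.7 / 9.1 * 100
= 29.7%

29.7%


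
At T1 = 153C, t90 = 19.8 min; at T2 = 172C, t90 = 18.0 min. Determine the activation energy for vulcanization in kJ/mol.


T1 = 426.15 K, T2 = 445.15 K
1/T1 - 1/T2 = 1.0016e-04
ln(t1/t2) = ln(19.8/18.0) = 0.0953
Ea = 8.314 * 0.0953 / 1.0016e-04 = 7911.6047 J/mol
Ea = 7.91 kJ/mol

7.91 kJ/mol


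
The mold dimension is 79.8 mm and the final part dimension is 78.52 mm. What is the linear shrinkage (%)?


Shrinkage = (mold - part) / mold * 100
= (79.8 - 78.52) / 79.8 * 100
= 1.28 / 79.8 * 100
= 1.6%

1.6%


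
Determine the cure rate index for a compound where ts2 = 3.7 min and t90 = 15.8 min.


CRI = 100 / (t90 - ts2)
= 100 / (15.8 - 3.7)
= 100 / 12.1
= 8.26 min^-1

8.26 min^-1


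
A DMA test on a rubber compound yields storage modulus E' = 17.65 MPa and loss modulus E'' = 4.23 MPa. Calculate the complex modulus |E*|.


|E*| = sqrt(E'^2 + E''^2)
= sqrt(17.65^2 + 4.23^2)
= sqrt(311.5225 + 17.8929)
= 18.15 MPa

18.15 MPa


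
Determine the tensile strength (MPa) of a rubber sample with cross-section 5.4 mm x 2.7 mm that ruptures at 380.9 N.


Area = width * thickness = 5.4 * 2.7 = 14.58 mm^2
TS = force / area = 380.9 / 14.58 = 26.12 MPa

26.12 MPa


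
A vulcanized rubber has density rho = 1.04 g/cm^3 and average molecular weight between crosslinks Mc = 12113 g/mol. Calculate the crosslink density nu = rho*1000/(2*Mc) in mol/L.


nu = rho * 1000 / (2 * Mc)
nu = 1.04 * 1000 / (2 * 12113)
nu = 1040.0 / 24226
nu = 0.0429 mol/L

0.0429 mol/L


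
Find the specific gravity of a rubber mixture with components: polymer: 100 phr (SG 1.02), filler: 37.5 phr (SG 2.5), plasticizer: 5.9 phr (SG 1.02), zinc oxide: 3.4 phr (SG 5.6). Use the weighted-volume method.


Sum of weights = 146.8
Volume contributions:
  polymer: 100/1.02 = 98.0392
  filler: 37.5/2.5 = 15.0000
  plasticizer: 5.9/1.02 = 5.7843
  zinc oxide: 3.4/5.6 = 0.6071
Sum of volumes = 119.4307
SG = 146.8 / 119.4307 = 1.229

SG = 1.229


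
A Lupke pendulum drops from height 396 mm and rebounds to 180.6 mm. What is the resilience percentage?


Resilience = h_rebound / h_drop * 100
= 180.6 / 396 * 100
= 45.6%

45.6%


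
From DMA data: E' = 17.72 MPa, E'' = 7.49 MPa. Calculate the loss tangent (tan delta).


tan delta = E'' / E'
= 7.49 / 17.72
= 0.4227

tan delta = 0.4227


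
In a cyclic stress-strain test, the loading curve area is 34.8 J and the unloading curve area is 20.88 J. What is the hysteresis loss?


Hysteresis loss = loading - unloading
= 34.8 - 20.88
= 13.92 J

13.92 J


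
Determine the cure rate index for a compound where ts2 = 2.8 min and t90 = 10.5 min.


CRI = 100 / (t90 - ts2)
= 100 / (10.5 - 2.8)
= 100 / 7.7
= 12.99 min^-1

12.99 min^-1


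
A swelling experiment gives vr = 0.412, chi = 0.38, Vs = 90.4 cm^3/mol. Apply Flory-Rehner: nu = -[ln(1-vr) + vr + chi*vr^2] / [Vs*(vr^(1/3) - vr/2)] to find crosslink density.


ln(1 - vr) = ln(1 - 0.412) = -0.5310
Numerator = -((-0.5310) + 0.412 + 0.38 * 0.412^2) = 0.0545
Denominator = 90.4 * (0.412^(1/3) - 0.412/2) = 48.6444
nu = 0.0545 / 48.6444 = 0.0011 mol/cm^3

0.0011 mol/cm^3


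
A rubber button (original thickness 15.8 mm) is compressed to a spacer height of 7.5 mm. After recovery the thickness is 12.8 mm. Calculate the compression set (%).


CS = (t0 - recovered) / (t0 - ts) * 100
= (15.8 - 12.8) / (15.8 - 7.5) * 100
= 3.0 / 8.3 * 100
= 36.1%

36.1%


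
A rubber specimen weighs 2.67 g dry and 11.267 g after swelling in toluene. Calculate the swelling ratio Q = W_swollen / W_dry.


Q = W_swollen / W_dry
Q = 11.267 / 2.67
Q = 4.22

Q = 4.22


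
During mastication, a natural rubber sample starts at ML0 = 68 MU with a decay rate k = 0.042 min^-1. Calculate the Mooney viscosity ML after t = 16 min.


ML = ML0 * exp(-k * t)
ML = 68 * exp(-0.042 * 16)
ML = 68 * 0.5107
ML = 34.73 MU

34.73 MU


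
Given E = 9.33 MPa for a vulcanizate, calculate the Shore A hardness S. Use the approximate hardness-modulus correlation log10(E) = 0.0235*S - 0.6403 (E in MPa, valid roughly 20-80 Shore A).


log10(E) = 0.0235*S - 0.6403  =>  S = (log10(E) + 0.6403) / 0.0235
log10(9.33) = 0.969882
S = (0.969882 + 0.6403) / 0.0235 = 1.610182 / 0.0235
S = 68.5

Shore A = 68.5


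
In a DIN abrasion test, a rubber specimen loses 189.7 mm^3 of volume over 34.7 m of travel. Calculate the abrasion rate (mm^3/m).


Rate = volume_loss / distance
= 189.7 / 34.7
= 5.467 mm^3/m

5.467 mm^3/m


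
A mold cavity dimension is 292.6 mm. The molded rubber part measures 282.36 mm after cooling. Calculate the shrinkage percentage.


Shrinkage = (mold - part) / mold * 100
= (292.6 - 282.36) / 292.6 * 100
= 10.24 / 292.6 * 100
= 3.5%

3.5%


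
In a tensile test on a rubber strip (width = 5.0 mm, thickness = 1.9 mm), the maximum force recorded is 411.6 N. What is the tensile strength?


Area = width * thickness = 5.0 * 1.9 = 9.5 mm^2
TS = force / area = 411.6 / 9.5 = 43.33 MPa

43.33 MPa


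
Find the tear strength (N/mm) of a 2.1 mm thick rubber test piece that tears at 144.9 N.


Tear strength = force / thickness
= 144.9 / 2.1
= 69.0 N/mm

69.0 N/mm


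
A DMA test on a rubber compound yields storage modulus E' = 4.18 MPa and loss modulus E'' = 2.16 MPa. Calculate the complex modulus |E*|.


|E*| = sqrt(E'^2 + E''^2)
= sqrt(4.18^2 + 2.16^2)
= sqrt(17.4724 + 4.6656)
= 4.705 MPa

4.705 MPa


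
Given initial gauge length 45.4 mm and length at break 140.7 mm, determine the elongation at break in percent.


Elongation = (Lf - L0) / L0 * 100
= (140.7 - 45.4) / 45.4 * 100
= 95.3 / 45.4 * 100
= 209.9%

209.9%


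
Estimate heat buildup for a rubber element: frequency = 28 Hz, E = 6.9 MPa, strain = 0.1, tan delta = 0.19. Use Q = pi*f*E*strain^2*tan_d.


Q = pi * f * E * strain^2 * tan_d
= pi * 28 * 6.9 * 0.1^2 * 0.19
= pi * 28 * 6.9 * 0.0100 * 0.19
= 1.1532

Q = 1.1532


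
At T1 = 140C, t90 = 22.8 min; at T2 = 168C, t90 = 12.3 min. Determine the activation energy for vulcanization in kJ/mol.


T1 = 413.15 K, T2 = 441.15 K
1/T1 - 1/T2 = 1.5363e-04
ln(t1/t2) = ln(22.8/12.3) = 0.6172
Ea = 8.314 * 0.6172 / 1.5363e-04 = 33399.8638 J/mol
Ea = 33.4 kJ/mol

33.4 kJ/mol


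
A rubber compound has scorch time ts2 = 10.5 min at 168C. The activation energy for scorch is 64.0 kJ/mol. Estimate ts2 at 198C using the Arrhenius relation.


Convert temperatures: T1 = 168 + 273.15 = 441.15 K, T2 = 198 + 273.15 = 471.15 K
ts2_new = 10.5 * exp(64000 / 8.314 * (1/471.15 - 1/441.15))
1/T2 - 1/T1 = -1.4434e-04
ts2_new = 3.46 min

3.46 min


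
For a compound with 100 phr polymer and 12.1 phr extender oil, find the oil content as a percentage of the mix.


Oil % = oil / (100 + oil) * 100
= 12.1 / (100 + 12.1) * 100
= 12.1 / 112.1 * 100
= 10.79%

10.79%


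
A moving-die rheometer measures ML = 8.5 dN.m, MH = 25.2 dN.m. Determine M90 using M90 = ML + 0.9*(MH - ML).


M90 = ML + 0.9 * (MH - ML)
M90 = 8.5 + 0.9 * (25.2 - 8.5)
M90 = 8.5 + 0.9 * 16.7
M90 = 23.53 dN.m

23.53 dN.m


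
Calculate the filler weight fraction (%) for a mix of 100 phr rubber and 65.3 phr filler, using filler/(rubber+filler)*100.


Filler % = filler / (rubber + filler) * 100
= 65.3 / (100 + 65.3) * 100
= 65.3 / 165.3 * 100
= 39.5%

39.5%


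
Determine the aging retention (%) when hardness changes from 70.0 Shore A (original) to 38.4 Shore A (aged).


Retention = aged / original * 100
= 38.4 / 70.0 * 100
= 54.9%

54.9%


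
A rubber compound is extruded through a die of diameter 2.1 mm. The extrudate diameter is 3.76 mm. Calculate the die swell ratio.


Die swell ratio = D_extrudate / D_die
= 3.76 / 2.1
= 1.79

Die swell = 1.79


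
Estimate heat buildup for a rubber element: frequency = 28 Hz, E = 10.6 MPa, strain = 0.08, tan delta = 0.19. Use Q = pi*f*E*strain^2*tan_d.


Q = pi * f * E * strain^2 * tan_d
= pi * 28 * 10.6 * 0.08^2 * 0.19
= pi * 28 * 10.6 * 0.0064 * 0.19
= 1.1338

Q = 1.1338


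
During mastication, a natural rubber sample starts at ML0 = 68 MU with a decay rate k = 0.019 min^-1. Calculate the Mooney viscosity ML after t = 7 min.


ML = ML0 * exp(-k * t)
ML = 68 * exp(-0.019 * 7)
ML = 68 * 0.8755
ML = 59.53 MU

59.53 MU


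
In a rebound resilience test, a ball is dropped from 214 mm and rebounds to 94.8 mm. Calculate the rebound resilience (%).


Resilience = h_rebound / h_drop * 100
= 94.8 / 214 * 100
= 44.3%

44.3%


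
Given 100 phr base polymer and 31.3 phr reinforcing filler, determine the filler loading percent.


Filler % = filler / (rubber + filler) * 100
= 31.3 / (100 + 31.3) * 100
= 31.3 / 131.3 * 100
= 23.84%

23.84%


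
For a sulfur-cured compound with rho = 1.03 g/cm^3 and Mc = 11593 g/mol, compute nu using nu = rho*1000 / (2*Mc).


nu = rho * 1000 / (2 * Mc)
nu = 1.03 * 1000 / (2 * 11593)
nu = 1030.0 / 23186
nu = 0.0444 mol/L

0.0444 mol/L


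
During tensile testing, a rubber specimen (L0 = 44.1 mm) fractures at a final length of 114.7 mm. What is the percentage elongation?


Elongation = (Lf - L0) / L0 * 100
= (114.7 - 44.1) / 44.1 * 100
= 70.6 / 44.1 * 100
= 160.1%

160.1%


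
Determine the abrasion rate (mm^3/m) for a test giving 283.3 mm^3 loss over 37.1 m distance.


Rate = volume_loss / distance
= 283.3 / 37.1
= 7.636 mm^3/m

7.636 mm^3/m


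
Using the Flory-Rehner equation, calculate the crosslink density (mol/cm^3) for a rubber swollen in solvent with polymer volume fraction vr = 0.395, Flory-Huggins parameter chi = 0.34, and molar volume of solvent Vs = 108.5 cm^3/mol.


ln(1 - vr) = ln(1 - 0.395) = -0.5025
Numerator = -((-0.5025) + 0.395 + 0.34 * 0.395^2) = 0.0545
Denominator = 108.5 * (0.395^(1/3) - 0.395/2) = 58.1802
nu = 0.0545 / 58.1802 = 9.3637e-04 mol/cm^3

9.3637e-04 mol/cm^3
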